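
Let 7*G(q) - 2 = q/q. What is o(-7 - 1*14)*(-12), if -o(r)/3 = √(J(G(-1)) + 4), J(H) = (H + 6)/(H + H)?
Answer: 18*√46 ≈ 122.08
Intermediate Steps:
G(q) = 3/7 (G(q) = 2/7 + (q/q)/7 = 2/7 + (⅐)*1 = 2/7 + ⅐ = 3/7)
J(H) = (6 + H)/(2*H) (J(H) = (6 + H)/((2*H)) = (6 + H)*(1/(2*H)) = (6 + H)/(2*H))
o(r) = -3*√46/2 (o(r) = -3*√((6 + 3/7)/(2*(3/7)) + 4) = -3*√((½)*(7/3)*(45/7) + 4) = -3*√(15/2 + 4) = -3*√46/2)
o(-7 - 1*14)*(-12) = -3*√46/2*(-12) = 18*√46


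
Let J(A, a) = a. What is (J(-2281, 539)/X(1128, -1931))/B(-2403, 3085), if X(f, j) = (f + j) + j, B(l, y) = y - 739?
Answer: -539/6413964 ≈ -8.4035e-5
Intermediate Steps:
B(l, y) = -739 + y
X(f, j) = f + 2*j
(J(-2281, 539)/X(1128, -1931))/B(-2403, 3085) = (539/(1128 + 2*(-1931)))/(-739 + 3085) = (539/(1128 - 3862))/2346 = (539/(-2734))*(1/2346) = (539*(-1/2734))*(1/2346) = -539/2734*1/2346 = -539/6413964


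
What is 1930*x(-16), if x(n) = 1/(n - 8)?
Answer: -965/12 ≈ -80.417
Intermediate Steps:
x(n) = 1/(-8 + n)
1930*x(-16) = 1930/(-8 - 16) = 1930/(-24) = 1930*(-1/24) = -965/12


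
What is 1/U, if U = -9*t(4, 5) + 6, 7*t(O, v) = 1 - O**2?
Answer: 7/177 ≈ 0.039548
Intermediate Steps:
t(O, v) = 1/7 - O**2/7 (t(O, v) = (1 - O**2)/7 = 1/7 - O**2/7)
U = 177/7 (U = -9*(1/7 - 1/7*4**2) + 6 = -9*(1/7 - 1/7*16) + 6 = -9*(1/7 - 16/7) + 6 = -9*(-15/7) + 6 = 135/7 + 6 = 177/7 ≈ 25.286)
1/U = 1/(177/7) = 7/177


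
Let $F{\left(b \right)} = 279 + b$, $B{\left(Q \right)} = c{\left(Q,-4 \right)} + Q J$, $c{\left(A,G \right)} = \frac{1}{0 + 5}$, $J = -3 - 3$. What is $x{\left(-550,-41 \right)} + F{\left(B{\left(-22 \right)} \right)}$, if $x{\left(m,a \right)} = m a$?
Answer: $\frac{114806}{5} \approx 22961.0$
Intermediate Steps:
$J = -6$ ($J = -3 - 3 = -6$)
$c{\left(A,G \right)} = \frac{1}{5}$
$x{\left(m,a \right)} = a m$
$B{\left(Q \right)} = \frac{1}{5} - 6 Q$ ($B{\left(Q \right)} = \frac{1}{5} + Q \left(-6\right) = \frac{1}{5} - 6 Q$)
$x{\left(-550,-41 \right)} + F{\left(B{\left(-22 \right)} \right)} = \left(-41\right) \left(-550\right) + \left(279 + \left(\frac{1}{5} - -132\right)\right) = 22550 + \left(279 + \left(\frac{1}{5} + 132\right)\right) = 22550 + \left(279 + \frac{661}{5}\right) = 22550 + \frac{2056}{5} = \frac{114806}{5}$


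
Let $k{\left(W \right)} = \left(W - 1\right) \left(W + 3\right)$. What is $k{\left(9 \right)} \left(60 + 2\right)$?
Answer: $5952$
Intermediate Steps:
$k{\left(W \right)} = \left(-1 + W\right) \left(3 + W\right)$
$k{\left(9 \right)} \left(60 + 2\right) = \left(-3 + 9^{2} + 2 \cdot 9\right) \left(60 + 2\right) = \left(-3 + 81 + 18\right) 62 = 96 \cdot 62 = 5952$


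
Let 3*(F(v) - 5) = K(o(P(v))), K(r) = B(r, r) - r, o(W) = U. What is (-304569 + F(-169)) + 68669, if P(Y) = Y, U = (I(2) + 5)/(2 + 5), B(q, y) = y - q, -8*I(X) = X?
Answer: -19815199/84 ≈ -2.3590e+5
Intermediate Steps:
I(X) = -X/8
U = 19/28 (U = (-1/8*2 + 5)/(2 + 5) = (-1/4 + 5)/7 = (19/4)*(1/7) = 19/28 ≈ 0.67857)
o(W) = 19/28
K(r) = -r (K(r) = (r - r) - r = 0 - r = -r)
F(v) = 401/84 (F(v) = 5 + (-1*19/28)/3 = 5 + (1/3)*(-19/28) = 5 - 19/84 = 401/84)
(-304569 + F(-169)) + 68669 = (-304569 + 401/84) + 68669 = -25583395/84 + 68669 = -19815199/84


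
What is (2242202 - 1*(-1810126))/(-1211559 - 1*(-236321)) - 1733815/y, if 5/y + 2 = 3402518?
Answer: -575325398791705416/487619 ≈ -1.1799e+12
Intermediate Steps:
y = 5/3402516 (y = 5/(-2 + 3402518) = 5/3402516 ≈ 1.4695e-6)
(2242202 - 1*(-1810126))/(-1211559 - 1*(-236321)) - 1733815/y = (2242202 - 1*(-1810126))/(-1211559 - 1*(-236321)) - 1733815/5/3402516 = (2242202 + 1810126)/(-1211559 + 236321) - 1733815*3402516/5 = 4052328/(-975238) - 1179866655708 = 4052328*(-1/975238) - 1179866655708 = -2026164/487619 - 1179866655708 = -575325398791705416/487619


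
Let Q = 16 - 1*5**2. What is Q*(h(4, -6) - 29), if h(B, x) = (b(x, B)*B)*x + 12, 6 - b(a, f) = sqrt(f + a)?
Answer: 1449 - 216*I*sqrt(2) ≈ 1449.0 - 305.47*I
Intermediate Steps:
b(a, f) = 6 - sqrt(a + f) (b(a, f) = 6 - sqrt(f + a) = 6 - sqrt(a + f))
Q = -9 (Q = 16 - 1*25 = 16 - 25 = -9)
h(B, x) = 12 + B*x*(6 - sqrt(B + x)) (h(B, x) = ((6 - sqrt(x + B))*B)*x + 12 = ((6 - sqrt(B + x))*B)*x + 12 = (B*(6 - sqrt(B + x)))*x + 12 = B*x*(6 - sqrt(B + x)) + 12 = 12 + B*x*(6 - sqrt(B + x)))
Q*(h(4, -6) - 29) = -9*((12 - 1*4*(-6)*(-6 + sqrt(4 - 6))) - 29) = -9*((12 - 1*4*(-6)*(-6 + sqrt(-2))) - 29) = -9*((12 - 1*4*(-6)*(-6 + I*sqrt(2))) - 29) = -9*((12 + (-144 + 24*I*sqrt(2))) - 29) = -9*((-132 + 24*I*sqrt(2)) - 29) = -9*(-161 + 24*I*sqrt(2)) = 1449 - 216*I*sqrt(2)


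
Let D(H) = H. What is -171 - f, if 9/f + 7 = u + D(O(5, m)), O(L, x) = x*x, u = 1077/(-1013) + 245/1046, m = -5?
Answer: -3120779979/18194407 ≈ -171.52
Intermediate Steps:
u = -878357/1059598 (u = 1077*(-1/1013) + 245*(1/1046) = -1077/1013 + 245/1046 = -878357/1059598 ≈ -0.82895)
O(L, x) = x²
f = 9536382/18194407 (f = 9/(-7 + (-878357/1059598 + (-5)²)) = 9/(-7 + (-878357/1059598 + 25)) = 9/(-7 + 25611593/1059598) = 9/(18194407/1059598) = 9*(1059598/18194407) = 9536382/18194407 ≈ 0.52414)
-171 - f = -171 - 1*9536382/18194407 = -171 - 9536382/18194407 = -3120779979/18194407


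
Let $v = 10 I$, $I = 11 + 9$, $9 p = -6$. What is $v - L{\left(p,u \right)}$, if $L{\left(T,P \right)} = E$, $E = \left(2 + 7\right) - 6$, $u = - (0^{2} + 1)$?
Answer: $197$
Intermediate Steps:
$p = - \frac{2}{3}$ ($p = \frac{1}{9} \left(-6\right) = - \frac{2}{3} \approx -0.66667$)
$u = -1$ ($u = - (0 + 1) = \left(-1\right) 1 = -1$)
$E = 3$ ($E = 9 - 6 = 3$)
$I = 20$
$L{\left(T,P \right)} = 3$
$v = 200$ ($v = 10 \cdot 20 = 200$)
$v - L{\left(p,u \right)} = 200 - 3 = 197$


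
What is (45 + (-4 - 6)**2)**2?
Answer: 21025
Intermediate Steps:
(45 + (-4 - 6)**2)**2 = (45 + (-10)**2)**2 = (45 + 100)**2 = 145**2 = 21025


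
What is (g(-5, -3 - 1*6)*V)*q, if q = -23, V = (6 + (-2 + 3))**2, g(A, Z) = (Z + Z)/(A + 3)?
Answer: -10143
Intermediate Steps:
g(A, Z) = 2*Z/(3 + A) (g(A, Z) = (2*Z)/(3 + A) = 2*Z/(3 + A))
V = 49 (V = (6 + 1)**2 = 7**2 = 49)
(g(-5, -3 - 1*6)*V)*q = ((2*(-3 - 1*6)/(3 - 5))*49)*(-23) = ((2*(-3 - 6)/(-2))*49)*(-23) = ((2*(-9)*(-1/2))*49)*(-23) = (9*49)*(-23) = 441*(-23) = -10143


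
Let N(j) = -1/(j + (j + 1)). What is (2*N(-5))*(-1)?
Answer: -2/9 ≈ -0.22222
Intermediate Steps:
N(j) = -1/(1 + 2*j) (N(j) = -1/(j + (1 + j)) = -1/(1 + 2*j))
(2*N(-5))*(-1) = (2*(-1/(1 + 2*(-5))))*(-1) = (2*(-1/(1 - 10)))*(-1) = (2*(-1/(-9)))*(-1) = (2*(-1*(-1/9)))*(-1) = (2*(1/9))*(-1) = (2/9)*(-1) = -2/9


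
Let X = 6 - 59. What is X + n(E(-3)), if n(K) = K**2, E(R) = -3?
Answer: -44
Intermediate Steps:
X = -53
X + n(E(-3)) = -53 + (-3)**2 = -53 + 9 = -44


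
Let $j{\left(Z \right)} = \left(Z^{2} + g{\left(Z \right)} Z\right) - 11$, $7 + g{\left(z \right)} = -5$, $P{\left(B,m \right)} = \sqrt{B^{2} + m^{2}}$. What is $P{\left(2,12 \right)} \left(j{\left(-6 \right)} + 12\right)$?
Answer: $218 \sqrt{37} \approx 1326.0$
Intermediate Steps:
$g{\left(z \right)} = -12$ ($g{\left(z \right)} = -7 - 5 = -12$)
$j{\left(Z \right)} = -11 + Z^{2} - 12 Z$ ($j{\left(Z \right)} = \left(Z^{2} - 12 Z\right) - 11 = -11 + Z^{2} - 12 Z$)
$P{\left(2,12 \right)} \left(j{\left(-6 \right)} + 12\right) = \sqrt{2^{2} + 12^{2}} \left(\left(-11 + \left(-6\right)^{2} - -72\right) + 12\right) = \sqrt{4 + 144} \left(\left(-11 + 36 + 72\right) + 12\right) = \sqrt{148} \left(97 + 12\right) = 2 \sqrt{37} \cdot 109 = 218 \sqrt{37}$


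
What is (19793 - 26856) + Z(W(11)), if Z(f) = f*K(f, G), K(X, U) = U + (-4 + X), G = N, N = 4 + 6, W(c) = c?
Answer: -6876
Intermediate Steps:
N = 10
G = 10
K(X, U) = -4 + U + X
Z(f) = f*(6 + f) (Z(f) = f*(-4 + 10 + f) = f*(6 + f))
(19793 - 26856) + Z(W(11)) = (19793 - 26856) + 11*(6 + 11) = -7063 + 11*17 = -7063 + 187 = -6876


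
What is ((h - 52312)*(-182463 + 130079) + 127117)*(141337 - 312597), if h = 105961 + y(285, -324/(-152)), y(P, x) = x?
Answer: 9144657433815580/19 ≈ 4.8130e+14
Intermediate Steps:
h = 4026599/38 (h = 105961 - 324/(-152) = 105961 - 324*(-1/152) = 105961 + 81/38 = 4026599/38 ≈ 1.0596e+5)
((h - 52312)*(-182463 + 130079) + 127117)*(141337 - 312597) = ((4026599/38 - 52312)*(-182463 + 130079) + 127117)*(141337 - 312597) = ((2038743/38)*(-52384) + 127117)*(-171260) = (-53398756656/19 + 127117)*(-171260) = -53396341433/19*(-171260) = 9144657433815580/19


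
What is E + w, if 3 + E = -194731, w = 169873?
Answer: -24861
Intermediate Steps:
E = -194734 (E = -3 - 194731 = -194734)
E + w = -194734 + 169873 = -24861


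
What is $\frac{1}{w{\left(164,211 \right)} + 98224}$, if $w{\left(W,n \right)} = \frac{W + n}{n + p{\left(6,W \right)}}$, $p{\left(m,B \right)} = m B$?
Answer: $\frac{239}{23475611} \approx 1.0181 \cdot 10^{-5}$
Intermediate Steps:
$p{\left(m,B \right)} = B m$
$w{\left(W,n \right)} = \frac{W + n}{n + 6 W}$ ($w{\left(W,n \right)} = \frac{W + n}{n + W 6} = \frac{W + n}{n + 6 W}$)
$\frac{1}{w{\left(164,211 \right)} + 98224} = \frac{1}{\frac{164 + 211}{211 + 6 \cdot 164} + 98224} = \frac{1}{\frac{1}{211 + 984} \cdot 375 + 98224} = \frac{1}{\frac{1}{1195} \cdot 375 + 98224} = \frac{1}{\frac{75}{239} + 98224} = \frac{1}{\frac{23475611}{239}} = \frac{239}{23475611}$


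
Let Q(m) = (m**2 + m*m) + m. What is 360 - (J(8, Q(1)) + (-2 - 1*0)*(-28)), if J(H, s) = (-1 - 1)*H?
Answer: 320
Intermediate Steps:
Q(m) = m + 2*m**2 (Q(m) = (m**2 + m**2) + m = 2*m**2 + m = m + 2*m**2)
J(H, s) = -2*H
360 - (J(8, Q(1)) + (-2 - 1*0)*(-28)) = 360 - (-2*8 + (-2 - 1*0)*(-28)) = 360 - (-16 + (-2 + 0)*(-28)) = 360 - (-16 - 2*(-28)) = 360 - (-16 + 56) = 360 - 1*40 = 360 - 40 = 320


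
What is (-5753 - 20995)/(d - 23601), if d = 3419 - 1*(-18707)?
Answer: 26748/1475 ≈ 18.134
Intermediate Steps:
d = 22126 (d = 3419 + 18707 = 22126)
(-5753 - 20995)/(d - 23601) = (-5753 - 20995)/(22126 - 23601) = -26748/(-1475) = -26748*(-1/1475) = 26748/1475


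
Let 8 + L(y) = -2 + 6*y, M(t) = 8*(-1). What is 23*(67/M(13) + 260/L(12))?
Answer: -23851/248 ≈ -96.173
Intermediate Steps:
M(t) = -8
L(y) = -10 + 6*y (L(y) = -8 + (-2 + 6*y) = -10 + 6*y)
23*(67/M(13) + 260/L(12)) = 23*(67/(-8) + 260/(-10 + 6*12)) = 23*(67*(-⅛) + 260/(-10 + 72)) = 23*(-67/8 + 260/62) = 23*(-67/8 + 260*(1/62)) = 23*(-67/8 + 130/31) = 23*(-1037/248) = -23851/248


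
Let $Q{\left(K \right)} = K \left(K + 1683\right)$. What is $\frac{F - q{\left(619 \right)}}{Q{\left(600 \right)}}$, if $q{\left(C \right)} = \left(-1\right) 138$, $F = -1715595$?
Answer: $- \frac{571819}{456600} \approx -1.2523$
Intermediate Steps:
$q{\left(C \right)} = -138$
$Q{\left(K \right)} = K \left(1683 + K\right)$
$\frac{F - q{\left(619 \right)}}{Q{\left(600 \right)}} = \frac{-1715595 - -138}{600 \left(1683 + 600\right)} = \frac{-1715595 + 138}{600 \cdot 2283} = - \frac{1715457}{1369800} = \left(-1715457\right) \frac{1}{1369800} = - \frac{571819}{456600}$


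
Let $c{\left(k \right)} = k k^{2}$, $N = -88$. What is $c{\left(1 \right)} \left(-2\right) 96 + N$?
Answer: $-280$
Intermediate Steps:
$c{\left(k \right)} = k^{3}$
$c{\left(1 \right)} \left(-2\right) 96 + N = 1^{3} \left(-2\right) 96 - 88 = 1 \left(-2\right) 96 - 88 = \left(-2\right) 96 - 88 = -192 - 88 = -280$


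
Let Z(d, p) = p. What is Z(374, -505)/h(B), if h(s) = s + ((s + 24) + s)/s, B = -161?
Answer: 81305/25623 ≈ 3.1731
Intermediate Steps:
h(s) = s + (24 + 2*s)/s (h(s) = s + ((24 + s) + s)/s = s + (24 + 2*s)/s)
Z(374, -505)/h(B) = -505/(2 - 161 + 24/(-161)) = -505/(2 - 161 + 24*(-1/161)) = -505/(2 - 161 - 24/161) = -505/(-25623/161) = -505*(-161/25623) = 81305/25623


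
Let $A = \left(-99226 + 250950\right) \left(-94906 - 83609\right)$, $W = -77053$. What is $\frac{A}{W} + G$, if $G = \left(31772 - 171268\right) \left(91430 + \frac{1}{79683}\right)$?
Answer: $- \frac{78305764446991567628}{6139814199} \approx -1.2754 \cdot 10^{10}$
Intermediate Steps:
$A = -27085009860$ ($A = 151724 \left(-178515\right) = -27085009860$)
$G = - \frac{1016286486727736}{79683}$ ($G = - 139496 \left(91430 + \frac{1}{79683}\right) = \left(-139496\right) \frac{7285416691}{79683} = - \frac{1016286486727736}{79683} \approx -1.2754 \cdot 10^{10}$)
$\frac{A}{W} + G = - \frac{27085009860}{-77053} - \frac{1016286486727736}{79683} = \left(-27085009860\right) \left(- \frac{1}{77053}\right) - \frac{1016286486727736}{79683} = \frac{27085009860}{77053} - \frac{1016286486727736}{79683} = - \frac{78305764446991567628}{6139814199}$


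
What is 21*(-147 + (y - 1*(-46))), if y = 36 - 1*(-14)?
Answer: -1071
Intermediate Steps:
y = 50 (y = 36 + 14 = 50)
21*(-147 + (y - 1*(-46))) = 21*(-147 + (50 - 1*(-46))) = 21*(-147 + (50 + 46)) = 21*(-147 + 96) = 21*(-51) = -1071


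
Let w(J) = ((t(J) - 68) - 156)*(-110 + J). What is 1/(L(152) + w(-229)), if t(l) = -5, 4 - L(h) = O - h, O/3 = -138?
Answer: 1/78201 ≈ 1.2788e-5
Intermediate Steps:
O = -414 (O = 3*(-138) = -414)
L(h) = 418 + h (L(h) = 4 - (-414 - h) = 4 + (414 + h) = 418 + h)
w(J) = 25190 - 229*J (w(J) = ((-5 - 68) - 156)*(-110 + J) = (-73 - 156)*(-110 + J) = -229*(-110 + J) = 25190 - 229*J)
1/(L(152) + w(-229)) = 1/((418 + 152) + (25190 - 229*(-229))) = 1/(570 + (25190 + 52441)) = 1/(570 + 77631) = 1/78201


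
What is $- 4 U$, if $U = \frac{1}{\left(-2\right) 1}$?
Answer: $2$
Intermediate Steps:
$U = - \frac{1}{2}$ ($U = \frac{1}{-2} = - \frac{1}{2} \approx -0.5$)
$- 4 U = \left(-4\right) \left(- \frac{1}{2}\right) = 2$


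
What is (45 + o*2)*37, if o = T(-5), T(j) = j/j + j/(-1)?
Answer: 2109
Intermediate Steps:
T(j) = 1 - j (T(j) = 1 + j*(-1) = 1 - j)
o = 6 (o = 1 - 1*(-5) = 1 + 5 = 6)
(45 + o*2)*37 = (45 + 6*2)*37 = (45 + 12)*37 = 57*37 = 2109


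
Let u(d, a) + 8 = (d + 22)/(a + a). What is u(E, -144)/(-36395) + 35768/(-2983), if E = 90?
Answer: -23431524047/1954193130 ≈ -11.990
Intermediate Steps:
u(d, a) = -8 + (22 + d)/(2*a) (u(d, a) = -8 + (d + 22)/(a + a) = -8 + (22 + d)/((2*a)) = -8 + (22 + d)*(1/(2*a)) = -8 + (22 + d)/(2*a))
u(E, -144)/(-36395) + 35768/(-2983) = ((½)*(22 + 90 - 16*(-144))/(-144))/(-36395) + 35768/(-2983) = ((½)*(-1/144)*(22 + 90 + 2304))*(-1/36395) + 35768*(-1/2983) = ((½)*(-1/144)*2416)*(-1/36395) - 35768/2983 = -151/18*(-1/36395) - 35768/2983 = 151/655110 - 35768/2983 = -23431524047/1954193130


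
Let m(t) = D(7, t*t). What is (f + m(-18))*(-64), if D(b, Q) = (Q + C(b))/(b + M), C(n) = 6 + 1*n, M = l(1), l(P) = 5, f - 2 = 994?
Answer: -196624/3 ≈ -65541.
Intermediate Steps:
f = 996 (f = 2 + 994 = 996)
M = 5
C(n) = 6 + n
D(b, Q) = (6 + Q + b)/(5 + b) (D(b, Q) = (Q + (6 + b))/(b + 5) = (6 + Q + b)/(5 + b))
m(t) = 13/12 + t**2/12 (m(t) = (6 + t*t + 7)/(5 + 7) = (6 + t**2 + 7)/12 = (13 + t**2)/12 = 13/12 + t**2/12)
(f + m(-18))*(-64) = (996 + (13/12 + (1/12)*(-18)**2))*(-64) = (996 + (13/12 + (1/12)*324))*(-64) = (996 + (13/12 + 27))*(-64) = (996 + 337/12)*(-64) = (12289/12)*(-64) = -196624/3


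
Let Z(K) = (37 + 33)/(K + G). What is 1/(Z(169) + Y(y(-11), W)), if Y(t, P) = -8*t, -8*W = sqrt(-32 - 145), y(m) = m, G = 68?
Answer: 237/20926 ≈ 0.011326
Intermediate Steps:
Z(K) = 70/(68 + K) (Z(K) = (37 + 33)/(K + 68) = 70/(68 + K))
W = -I*sqrt(177)/8 (W = -sqrt(-32 - 145)/8 = -I*sqrt(177)/8 ≈ -1.663*I)
1/(Z(169) + Y(y(-11), W)) = 1/(70/(68 + 169) - 8*(-11)) = 1/(70/237 + 88) = 1/(20926/237) = 237/20926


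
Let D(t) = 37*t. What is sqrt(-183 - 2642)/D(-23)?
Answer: -5*I*sqrt(113)/851 ≈ -0.062457*I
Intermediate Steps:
sqrt(-183 - 2642)/D(-23) = sqrt(-183 - 2642)/((37*(-23))) = sqrt(-2825)/(-851) = (5*I*sqrt(113))*(-1/851) = -5*I*sqrt(113)/851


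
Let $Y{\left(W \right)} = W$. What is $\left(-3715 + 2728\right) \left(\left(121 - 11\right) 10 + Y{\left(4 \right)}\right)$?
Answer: $-1089648$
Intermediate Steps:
$\left(-3715 + 2728\right) \left(\left(121 - 11\right) 10 + Y{\left(4 \right)}\right) = \left(-3715 + 2728\right) \left(\left(121 - 11\right) 10 + 4\right) = - 987 \left(110 \cdot 10 + 4\right) = - 987 \left(1100 + 4\right) = \left(-987\right) 1104 = -1089648$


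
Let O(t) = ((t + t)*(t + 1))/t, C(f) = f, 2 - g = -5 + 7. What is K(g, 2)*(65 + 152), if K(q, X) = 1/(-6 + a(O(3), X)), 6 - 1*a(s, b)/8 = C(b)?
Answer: 217/26 ≈ 8.3462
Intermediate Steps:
g = 0 (g = 2 - (-5 + 7) = 2 - 1*2 = 2 - 2 = 0)
O(t) = 2 + 2*t (O(t) = ((2*t)*(1 + t))/t = (2*t*(1 + t))/t = 2 + 2*t)
a(s, b) = 48 - 8*b
K(q, X) = 1/(42 - 8*X) (K(q, X) = 1/(-6 + (48 - 8*X)) = 1/(42 - 8*X))
K(g, 2)*(65 + 152) = (-1/(-42 + 8*2))*(65 + 152) = -1/(-42 + 16)*217 = -1/(-26)*217 = -1*(-1/26)*217 = (1/26)*217 = 217/26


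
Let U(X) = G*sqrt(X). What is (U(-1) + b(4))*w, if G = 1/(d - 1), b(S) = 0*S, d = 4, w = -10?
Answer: -10*I/3 ≈ -3.3333*I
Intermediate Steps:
b(S) = 0
G = 1/3 (G = 1/(4 - 1) = 1/3 ≈ 0.33333)
U(X) = sqrt(X)/3
(U(-1) + b(4))*w = (sqrt(-1)/3 + 0)*(-10) = (I/3 + 0)*(-10) = (I/3)*(-10) = -10*I/3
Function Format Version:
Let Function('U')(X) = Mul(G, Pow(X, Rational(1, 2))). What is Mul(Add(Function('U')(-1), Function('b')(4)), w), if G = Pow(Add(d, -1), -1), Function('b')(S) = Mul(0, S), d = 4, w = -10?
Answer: Mul(Rational(-10, 3), I) ≈ Mul(-3.3333, I)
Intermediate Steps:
Function('b')(S) = 0
G = Rational(1, 3) (G = Pow(Add(4, -1), -1) = Pow(3, -1) = Rational(1, 3) ≈ 0.33333)
Function('U')(X) = Mul(Rational(1, 3), Pow(X, Rational(1, 2)))
Mul(Add(Function('U')(-1), Function('b')(4)), w) = Mul(Add(Mul(Rational(1, 3), Pow(-1, Rational(1, 2))), 0), -10) = Mul(Add(Mul(Rational(1, 3), I), 0), -10) = Mul(Mul(Rational(1, 3), I), -10) = Mul(Rational(-10, 3), I)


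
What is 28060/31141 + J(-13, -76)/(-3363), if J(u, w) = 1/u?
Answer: 64567699/71655441 ≈ 0.90109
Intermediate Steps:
28060/31141 + J(-13, -76)/(-3363) = 28060/31141 + 1/(-13*(-3363)) = 28060*(1/31141) - 1/13*(-1/3363) = 28060/31141 + 1/43719 = 64567699/71655441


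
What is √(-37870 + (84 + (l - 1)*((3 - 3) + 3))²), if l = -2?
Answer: I*√32245 ≈ 179.57*I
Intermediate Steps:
√(-37870 + (84 + (l - 1)*((3 - 3) + 3))²) = √(-37870 + (84 + (-2 - 1)*((3 - 3) + 3))²) = √(-37870 + (84 - 3*(0 + 3))²) = √(-37870 + (84 - 3*3)²) = √(-37870 + (84 - 9)²) = √(-37870 + 75²) = √(-37870 + 5625) = √(-32245) = I*√32245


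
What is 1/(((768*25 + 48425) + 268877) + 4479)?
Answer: 1/340981 ≈ 2.9327e-6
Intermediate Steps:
1/(((768*25 + 48425) + 268877) + 4479) = 1/(((19200 + 48425) + 268877) + 4479) = 1/((67625 + 268877) + 4479) = 1/(336502 + 4479) = 1/340981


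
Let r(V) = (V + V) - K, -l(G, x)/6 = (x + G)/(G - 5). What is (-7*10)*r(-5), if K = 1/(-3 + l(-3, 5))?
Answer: 1960/3 ≈ 653.33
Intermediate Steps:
l(G, x) = -6*(G + x)/(-5 + G) (l(G, x) = -6*(x + G)/(G - 5) = -6*(G + x)/(-5 + G))
K = -2/3 (K = 1/(-3 + 6*(-1*(-3) - 1*5)/(-5 - 3)) = 1/(-3 + 6*(3 - 5)/(-8)) = 1/(-3 + 6*(-1/8)*(-2)) = 1/(-3 + 3/2) = 1/(-3/2) = -2/3 ≈ -0.66667)
r(V) = 2/3 + 2*V (r(V) = (V + V) - 1*(-2/3) = 2*V + 2/3 = 2/3 + 2*V)
(-7*10)*r(-5) = (-7*10)*(2/3 + 2*(-5)) = -70*(2/3 - 10) = -70*(-28/3) = 1960/3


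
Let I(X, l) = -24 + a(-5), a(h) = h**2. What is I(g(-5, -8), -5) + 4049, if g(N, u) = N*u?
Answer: 4050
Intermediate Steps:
I(X, l) = 1 (I(X, l) = -24 + (-5)**2 = -24 + 25 = 1)
I(g(-5, -8), -5) + 4049 = 1 + 4049 = 4050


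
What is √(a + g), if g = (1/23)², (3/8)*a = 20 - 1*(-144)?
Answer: √2082153/69 ≈ 20.913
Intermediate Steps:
a = 1312/3 (a = 8*(20 - 1*(-144))/3 = 8*(20 + 144)/3 = (8/3)*164 = 1312/3 ≈ 437.33)
g = 1/529 (g = (1/23)² = 1/529 ≈ 0.0018904)
√(a + g) = √(1312/3 + 1/529) = √(694051/1587) = √2082153/69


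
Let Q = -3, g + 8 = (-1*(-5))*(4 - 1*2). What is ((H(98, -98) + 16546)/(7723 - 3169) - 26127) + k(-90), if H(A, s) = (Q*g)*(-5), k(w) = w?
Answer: -59687821/2277 ≈ -26213.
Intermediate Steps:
g = 2 (g = -8 + (-1*(-5))*(4 - 1*2) = -8 + 5*(4 - 2) = -8 + 5*2 = -8 + 10 = 2)
H(A, s) = 30 (H(A, s) = -3*2*(-5) = -6*(-5) = 30)
((H(98, -98) + 16546)/(7723 - 3169) - 26127) + k(-90) = ((30 + 16546)/(7723 - 3169) - 26127) - 90 = (16576/4554 - 26127) - 90 = (16576*(1/4554) - 26127) - 90 = (8288/2277 - 26127) - 90 = -59482891/2277 - 90 = -59687821/2277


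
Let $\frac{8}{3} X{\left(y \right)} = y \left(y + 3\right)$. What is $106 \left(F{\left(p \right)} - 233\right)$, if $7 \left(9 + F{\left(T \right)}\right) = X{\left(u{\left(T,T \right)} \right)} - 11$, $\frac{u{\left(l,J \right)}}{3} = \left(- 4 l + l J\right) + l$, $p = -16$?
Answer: $\frac{32989850}{7} \approx 4.7128 \cdot 10^{6}$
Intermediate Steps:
$u{\left(l,J \right)} = - 9 l + 3 J l$ ($u{\left(l,J \right)} = 3 \left(\left(- 4 l + l J\right) + l\right) = 3 \left(\left(- 4 l + J l\right) + l\right) = 3 \left(- 3 l + J l\right) = - 9 l + 3 J l$)
$X{\left(y \right)} = \frac{3 y \left(3 + y\right)}{8}$ ($X{\left(y \right)} = \frac{3 y \left(y + 3\right)}{8} = \frac{3 y \left(3 + y\right)}{8}$)
$F{\left(T \right)} = - \frac{74}{7} + \frac{9 T \left(-3 + T\right) \left(3 + 3 T \left(-3 + T\right)\right)}{56}$ ($F{\left(T \right)} = -9 + \frac{\frac{3 \cdot 3 T \left(-3 + T\right) \left(3 + 3 T \left(-3 + T\right)\right)}{8} - 11}{7} = -9 + \frac{\frac{9 T \left(-3 + T\right) \left(3 + 3 T \left(-3 + T\right)\right)}{8} - 11}{7} = -9 + \frac{-11 + \frac{9 T \left(-3 + T\right) \left(3 + 3 T \left(-3 + T\right)\right)}{8}}{7} = -9 + \left(- \frac{11}{7} + \frac{9 T \left(-3 + T\right) \left(3 + 3 T \left(-3 + T\right)\right)}{56}\right) = - \frac{74}{7} + \frac{9 T \left(-3 + T\right) \left(3 + 3 T \left(-3 + T\right)\right)}{56}$)
$106 \left(F{\left(p \right)} - 233\right) = 106 \left(\left(- \frac{74}{7} + \frac{27}{56} \left(-16\right) \left(1 - 16 \left(-3 - 16\right)\right) \left(-3 - 16\right)\right) - 233\right) = 106 \left(\left(- \frac{74}{7} + \frac{27}{56} \left(-16\right) \left(1 - -304\right) \left(-19\right)\right) - 233\right) = 106 \left(\left(- \frac{74}{7} + \frac{27}{56} \left(-16\right) \left(1 + 304\right) \left(-19\right)\right) - 233\right) = 106 \left(\left(- \frac{74}{7} + \frac{27}{56} \left(-16\right) 305 \left(-19\right)\right) - 233\right) = 106 \left(\left(- \frac{74}{7} + \frac{312930}{7}\right) - 233\right) = 106 \left(\frac{312856}{7} - 233\right) = 106 \cdot \frac{311225}{7} = \frac{32989850}{7}$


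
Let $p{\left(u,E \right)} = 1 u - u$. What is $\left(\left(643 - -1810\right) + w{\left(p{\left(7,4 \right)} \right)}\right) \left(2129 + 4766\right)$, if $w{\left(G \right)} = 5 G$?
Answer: $16913435$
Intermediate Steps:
$p{\left(u,E \right)} = 0$ ($p{\left(u,E \right)} = u - u = 0$)
$\left(\left(643 - -1810\right) + w{\left(p{\left(7,4 \right)} \right)}\right) \left(2129 + 4766\right) = \left(\left(643 - -1810\right) + 5 \cdot 0\right) \left(2129 + 4766\right) = \left(\left(643 + 1810\right) + 0\right) 6895 = \left(2453 + 0\right) 6895 = 2453 \cdot 6895 = 16913435$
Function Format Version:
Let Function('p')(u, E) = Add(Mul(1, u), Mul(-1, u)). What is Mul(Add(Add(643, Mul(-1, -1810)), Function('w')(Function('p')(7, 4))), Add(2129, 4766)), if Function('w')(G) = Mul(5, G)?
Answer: 16913435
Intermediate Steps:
Function('p')(u, E) = 0 (Function('p')(u, E) = Add(u, Mul(-1, u)) = 0)
Mul(Add(Add(643, Mul(-1, -1810)), Function('w')(Function('p')(7, 4))), Add(2129, 4766)) = Mul(Add(Add(643, Mul(-1, -1810)), Mul(5, 0)), Add(2129, 4766)) = Mul(Add(Add(643, 1810), 0), 6895) = Mul(Add(2453, 0), 6895) = Mul(2453, 6895) = 16913435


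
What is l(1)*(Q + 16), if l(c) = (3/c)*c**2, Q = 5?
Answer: 63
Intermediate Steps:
l(c) = 3*c
l(1)*(Q + 16) = (3*1)*(5 + 16) = 3*21 = 63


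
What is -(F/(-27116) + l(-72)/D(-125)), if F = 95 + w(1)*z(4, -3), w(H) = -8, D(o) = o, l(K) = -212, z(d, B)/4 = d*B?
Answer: -5688717/3389500 ≈ -1.6783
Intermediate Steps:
z(d, B) = 4*B*d (z(d, B) = 4*(d*B) = 4*(B*d) = 4*B*d)
F = 479 (F = 95 - 32*(-3)*4 = 95 - 8*(-48) = 95 + 384 = 479)
-(F/(-27116) + l(-72)/D(-125)) = -(479/(-27116) - 212/(-125)) = -(479*(-1/27116) - 212*(-1/125)) = -(-479/27116 + 212/125) = -1*5688717/3389500 = -5688717/3389500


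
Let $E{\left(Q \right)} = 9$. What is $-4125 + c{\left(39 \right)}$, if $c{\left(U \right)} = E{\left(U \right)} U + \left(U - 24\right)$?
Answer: $-3759$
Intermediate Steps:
$c{\left(U \right)} = -24 + 10 U$ ($c{\left(U \right)} = 9 U + \left(U - 24\right) = 9 U + \left(-24 + U\right) = -24 + 10 U$)
$-4125 + c{\left(39 \right)} = -4125 + \left(-24 + 10 \cdot 39\right) = -4125 + \left(-24 + 390\right) = -4125 + 366 = -3759$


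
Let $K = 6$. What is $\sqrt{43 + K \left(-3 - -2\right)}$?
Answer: $\sqrt{37} \approx 6.0828$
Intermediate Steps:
$\sqrt{43 + K \left(-3 - -2\right)} = \sqrt{43 + 6 \left(-3 - -2\right)} = \sqrt{43 + 6 \left(-3 + \left(-3 + 5\right)\right)} = \sqrt{43 + 6 \left(-3 + 2\right)} = \sqrt{43 + 6 \left(-1\right)} = \sqrt{43 - 6} = \sqrt{37}$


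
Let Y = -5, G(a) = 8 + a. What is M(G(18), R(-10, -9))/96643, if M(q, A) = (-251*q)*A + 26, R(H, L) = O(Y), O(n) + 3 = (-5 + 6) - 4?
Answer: 39182/96643 ≈ 0.40543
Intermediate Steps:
O(n) = -6 (O(n) = -3 + ((-5 + 6) - 4) = -3 + (1 - 4) = -3 - 3 = -6)
R(H, L) = -6
M(q, A) = 26 - 251*A*q (M(q, A) = -251*A*q + 26 = 26 - 251*A*q)
M(G(18), R(-10, -9))/96643 = (26 - 251*(-6)*(8 + 18))/96643 = (26 - 251*(-6)*26)*(1/96643) = (26 + 39156)*(1/96643) = 39182*(1/96643) = 39182/96643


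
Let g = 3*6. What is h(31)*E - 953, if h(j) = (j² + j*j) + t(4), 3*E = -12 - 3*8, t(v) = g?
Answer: -24233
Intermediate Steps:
g = 18
t(v) = 18
E = -12 (E = (-12 - 3*8)/3 = (-12 - 24)/3 = (⅓)*(-36) = -12)
h(j) = 18 + 2*j² (h(j) = (j² + j*j) + 18 = (j² + j²) + 18 = 2*j² + 18 = 18 + 2*j²)
h(31)*E - 953 = (18 + 2*31²)*(-12) - 953 = (18 + 2*961)*(-12) - 953 = (18 + 1922)*(-12) - 953 = 1940*(-12) - 953 = -23280 - 953 = -24233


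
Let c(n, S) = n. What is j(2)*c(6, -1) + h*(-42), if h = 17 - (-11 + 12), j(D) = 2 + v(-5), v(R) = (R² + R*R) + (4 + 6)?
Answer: -300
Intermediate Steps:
v(R) = 10 + 2*R² (v(R) = (R² + R²) + 10 = 2*R² + 10 = 10 + 2*R²)
j(D) = 62 (j(D) = 2 + (10 + 2*(-5)²) = 2 + (10 + 2*25) = 2 + (10 + 50) = 2 + 60 = 62)
h = 16 (h = 17 - 1*1 = 17 - 1 = 16)
j(2)*c(6, -1) + h*(-42) = 62*6 + 16*(-42) = 372 - 672 = -300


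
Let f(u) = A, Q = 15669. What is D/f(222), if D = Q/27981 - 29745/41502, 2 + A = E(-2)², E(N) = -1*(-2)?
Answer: -6740741/86019812 ≈ -0.078363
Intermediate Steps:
E(N) = 2
A = 2 (A = -2 + 2² = -2 + 4 = 2)
f(u) = 2
D = -6740741/43009906 (D = 15669/27981 - 29745/41502 = 15669*(1/27981) - 29745*1/41502 = 1741/3109 - 9915/13834 = -6740741/43009906 ≈ -0.15673)
D/f(222) = -6740741/43009906/2 = -6740741/43009906*½ = -6740741/86019812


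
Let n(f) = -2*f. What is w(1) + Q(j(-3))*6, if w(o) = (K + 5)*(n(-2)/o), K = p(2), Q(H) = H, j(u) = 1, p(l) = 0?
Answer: 26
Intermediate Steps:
K = 0
w(o) = 20/o (w(o) = (0 + 5)*((-2*(-2))/o) = 5*(4/o) = 20/o)
w(1) + Q(j(-3))*6 = 20/1 + 1*6 = 20*1 + 6 = 20 + 6 = 26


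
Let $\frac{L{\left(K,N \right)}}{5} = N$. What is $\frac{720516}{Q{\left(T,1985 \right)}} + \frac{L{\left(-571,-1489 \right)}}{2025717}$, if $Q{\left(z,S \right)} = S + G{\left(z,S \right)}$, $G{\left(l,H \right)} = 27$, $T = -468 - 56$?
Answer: $\frac{364886632658}{1018935651} \approx 358.11$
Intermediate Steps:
$T = -524$ ($T = -468 - 56 = -524$)
$L{\left(K,N \right)} = 5 N$
$Q{\left(z,S \right)} = 27 + S$ ($Q{\left(z,S \right)} = S + 27 = 27 + S$)
$\frac{720516}{Q{\left(T,1985 \right)}} + \frac{L{\left(-571,-1489 \right)}}{2025717} = \frac{720516}{27 + 1985} + \frac{5 \left(-1489\right)}{2025717} = \frac{720516}{2012} - \frac{7445}{2025717} = 720516 \cdot \frac{1}{2012} - \frac{7445}{2025717} = \frac{180129}{503} - \frac{7445}{2025717} = \frac{364886632658}{1018935651}$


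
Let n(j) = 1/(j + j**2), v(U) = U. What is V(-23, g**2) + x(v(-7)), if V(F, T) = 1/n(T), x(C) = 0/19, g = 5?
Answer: 650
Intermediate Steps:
x(C) = 0 (x(C) = 0*(1/19) = 0)
V(F, T) = T*(1 + T) (V(F, T) = 1/(1/(T*(1 + T))) = T*(1 + T))
V(-23, g**2) + x(v(-7)) = 5**2*(1 + 5**2) + 0 = 25*(1 + 25) + 0 = 25*26 + 0 = 650 + 0 = 650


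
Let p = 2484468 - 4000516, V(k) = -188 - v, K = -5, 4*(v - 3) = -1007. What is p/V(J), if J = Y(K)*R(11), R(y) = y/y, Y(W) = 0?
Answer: -6064192/243 ≈ -24956.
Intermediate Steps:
v = -995/4 (v = 3 + (¼)*(-1007) = 3 - 1007/4 = -995/4 ≈ -248.75)
R(y) = 1
J = 0 (J = 0*1 = 0)
V(k) = 243/4 (V(k) = -188 - 1*(-995/4) = -188 + 995/4 = 243/4)
p = -1516048
p/V(J) = -1516048/243/4 = -1516048*4/243 = -6064192/243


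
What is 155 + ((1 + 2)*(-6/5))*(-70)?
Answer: 407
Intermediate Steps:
155 + ((1 + 2)*(-6/5))*(-70) = 155 + (3*(-6*⅕))*(-70) = 155 + (3*(-6/5))*(-70) = 155 - 18/5*(-70) = 155 + 252 = 407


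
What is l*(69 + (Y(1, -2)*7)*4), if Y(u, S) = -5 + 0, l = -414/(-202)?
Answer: -14697/101 ≈ -145.51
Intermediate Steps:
l = 207/101 (l = -414*(-1/202) = 207/101 ≈ 2.0495)
Y(u, S) = -5
l*(69 + (Y(1, -2)*7)*4) = 207*(69 - 5*7*4)/101 = 207*(69 - 35*4)/101 = 207*(69 - 140)/101 = (207/101)*(-71) = -14697/101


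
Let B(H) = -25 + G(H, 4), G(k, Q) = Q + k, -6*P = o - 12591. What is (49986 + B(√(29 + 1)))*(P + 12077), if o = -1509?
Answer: 720845055 + 14427*√30 ≈ 7.2092e+8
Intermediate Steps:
P = 2350 (P = -(-1509 - 12591)/6 = -⅙*(-14100) = 2350)
B(H) = -21 + H (B(H) = -25 + (4 + H) = -21 + H)
(49986 + B(√(29 + 1)))*(P + 12077) = (49986 + (-21 + √(29 + 1)))*(2350 + 12077) = (49986 + (-21 + √30))*14427 = (49965 + √30)*14427 = 720845055 + 14427*√30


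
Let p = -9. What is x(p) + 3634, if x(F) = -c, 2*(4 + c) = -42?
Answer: 3659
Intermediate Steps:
c = -25 (c = -4 + (1/2)*(-42) = -4 - 21 = -25)
x(F) = 25 (x(F) = -1*(-25) = 25)
x(p) + 3634 = 25 + 3634 = 3659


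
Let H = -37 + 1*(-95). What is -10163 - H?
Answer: -10031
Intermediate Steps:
H = -132 (H = -37 - 95 = -132)
-10163 - H = -10163 - 1*(-132) = -10163 + 132 = -10031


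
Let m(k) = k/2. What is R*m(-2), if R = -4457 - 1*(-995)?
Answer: 3462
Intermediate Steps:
m(k) = k/2 (m(k) = k*(½) = k/2)
R = -3462 (R = -4457 + 995 = -3462)
R*m(-2) = -1731*(-2) = -3462*(-1) = 3462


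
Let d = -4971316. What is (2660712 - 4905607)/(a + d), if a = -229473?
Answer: 2244895/5200789 ≈ 0.43164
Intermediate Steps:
(2660712 - 4905607)/(a + d) = (2660712 - 4905607)/(-229473 - 4971316) = -2244895/(-5200789) = -2244895*(-1/5200789) = 2244895/5200789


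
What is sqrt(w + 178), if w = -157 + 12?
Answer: sqrt(33) ≈ 5.7446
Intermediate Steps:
w = -145
sqrt(w + 178) = sqrt(-145 + 178) = sqrt(33)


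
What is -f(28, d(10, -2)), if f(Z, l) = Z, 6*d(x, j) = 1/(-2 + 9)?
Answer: -28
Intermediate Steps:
d(x, j) = 1/42 (d(x, j) = 1/(6*(-2 + 9)) = (1/6)/7 = (1/6)*(1/7) = 1/42)
-f(28, d(10, -2)) = -1*28 = -28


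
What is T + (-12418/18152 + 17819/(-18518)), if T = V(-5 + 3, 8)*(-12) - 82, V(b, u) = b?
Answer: -5012363425/84034684 ≈ -59.646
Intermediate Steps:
T = -58 (T = (-5 + 3)*(-12) - 82 = -2*(-12) - 82 = 24 - 82 = -58)
T + (-12418/18152 + 17819/(-18518)) = -58 + (-12418/18152 + 17819/(-18518)) = -58 + (-12418*1/18152 + 17819*(-1/18518)) = -58 + (-6209/9076 - 17819/18518) = -58 - 138351753/84034684 = -5012363425/84034684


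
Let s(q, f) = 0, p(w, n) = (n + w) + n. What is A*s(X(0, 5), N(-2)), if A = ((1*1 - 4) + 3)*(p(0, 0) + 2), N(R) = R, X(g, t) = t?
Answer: 0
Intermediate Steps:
p(w, n) = w + 2*n
A = 0 (A = ((1*1 - 4) + 3)*((0 + 2*0) + 2) = ((1 - 4) + 3)*((0 + 0) + 2) = (-3 + 3)*(0 + 2) = 0*2 = 0)
A*s(X(0, 5), N(-2)) = 0*0 = 0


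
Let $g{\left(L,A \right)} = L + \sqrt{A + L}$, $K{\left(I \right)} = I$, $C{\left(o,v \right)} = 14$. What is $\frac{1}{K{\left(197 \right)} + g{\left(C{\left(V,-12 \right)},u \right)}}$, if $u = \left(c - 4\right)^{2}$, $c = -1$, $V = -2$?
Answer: $\frac{211}{44482} - \frac{\sqrt{39}}{44482} \approx 0.0046031$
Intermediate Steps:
$u = 25$ ($u = \left(-1 - 4\right)^{2} = \left(-5\right)^{2} = 25$)
$\frac{1}{K{\left(197 \right)} + g{\left(C{\left(V,-12 \right)},u \right)}} = \frac{1}{197 + \left(14 + \sqrt{25 + 14}\right)} = \frac{1}{197 + \left(14 + \sqrt{39}\right)} = \frac{1}{211 + \sqrt{39}}$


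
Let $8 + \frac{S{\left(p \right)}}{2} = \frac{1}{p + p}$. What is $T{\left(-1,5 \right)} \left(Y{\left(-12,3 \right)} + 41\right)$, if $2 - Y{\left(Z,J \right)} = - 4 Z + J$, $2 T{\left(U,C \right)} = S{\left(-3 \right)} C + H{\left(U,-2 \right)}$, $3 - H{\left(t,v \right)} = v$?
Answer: $\frac{920}{3} \approx 306.67$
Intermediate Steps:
$H{\left(t,v \right)} = 3 - v$
$S{\left(p \right)} = -16 + \frac{1}{p}$ ($S{\left(p \right)} = -16 + \frac{2}{p + p} = -16 + \frac{2}{2 p} = -16 + 2 \frac{1}{2 p} = -16 + \frac{1}{p}$)
$T{\left(U,C \right)} = \frac{5}{2} - \frac{49 C}{6}$ ($T{\left(U,C \right)} = \frac{\left(-16 + \frac{1}{-3}\right) C + \left(3 - -2\right)}{2} = \frac{\left(-16 - \frac{1}{3}\right) C + \left(3 + 2\right)}{2} = \frac{- \frac{49 C}{3} + 5}{2} = \frac{5 - \frac{49 C}{3}}{2} = \frac{5}{2} - \frac{49 C}{6}$)
$Y{\left(Z,J \right)} = 2 - J + 4 Z$ ($Y{\left(Z,J \right)} = 2 - \left(- 4 Z + J\right) = 2 - \left(J - 4 Z\right) = 2 - J + 4 Z$)
$T{\left(-1,5 \right)} \left(Y{\left(-12,3 \right)} + 41\right) = \left(\frac{5}{2} - \frac{245}{6}\right) \left(\left(2 - 3 + 4 \left(-12\right)\right) + 41\right) = \left(\frac{5}{2} - \frac{245}{6}\right) \left(\left(2 - 3 - 48\right) + 41\right) = - \frac{115 \left(-49 + 41\right)}{3} = \left(- \frac{115}{3}\right) \left(-8\right) = \frac{920}{3}$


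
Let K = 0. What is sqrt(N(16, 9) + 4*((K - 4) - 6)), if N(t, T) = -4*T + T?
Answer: I*sqrt(67) ≈ 8.1853*I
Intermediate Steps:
N(t, T) = -3*T
sqrt(N(16, 9) + 4*((K - 4) - 6)) = sqrt(-3*9 + 4*((0 - 4) - 6)) = sqrt(-27 + 4*(-4 - 6)) = sqrt(-27 + 4*(-10)) = sqrt(-27 - 40) = sqrt(-67) = I*sqrt(67)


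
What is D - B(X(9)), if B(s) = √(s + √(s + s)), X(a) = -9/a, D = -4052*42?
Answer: -170184 - √(-1 + I*√2) ≈ -1.7018e+5 - 1.1688*I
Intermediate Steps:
D = -170184
B(s) = √(s + √2*√s) (B(s) = √(s + √(2*s)) = √(s + √2*√s))
D - B(X(9)) = -170184 - √(-9/9 + √2*√(-9/9)) = -170184 - √(-9*⅑ + √2*√(-9*⅑)) = -170184 - √(-1 + √2*√(-1)) = -170184 - √(-1 + √2*I) = -170184 - √(-1 + I*√2)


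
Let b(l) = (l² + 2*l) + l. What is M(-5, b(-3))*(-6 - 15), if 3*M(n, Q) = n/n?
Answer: -7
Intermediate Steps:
b(l) = l² + 3*l
M(n, Q) = ⅓ (M(n, Q) = (n/n)/3 = (⅓)*1 = ⅓)
M(-5, b(-3))*(-6 - 15) = (-6 - 15)/3 = (⅓)*(-21) = -7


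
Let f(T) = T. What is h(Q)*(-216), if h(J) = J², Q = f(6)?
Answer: -7776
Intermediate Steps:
Q = 6
h(Q)*(-216) = 6²*(-216) = 36*(-216) = -7776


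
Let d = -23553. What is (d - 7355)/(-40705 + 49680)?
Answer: -30908/8975 ≈ -3.4438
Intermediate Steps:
(d - 7355)/(-40705 + 49680) = (-23553 - 7355)/(-40705 + 49680) = -30908/8975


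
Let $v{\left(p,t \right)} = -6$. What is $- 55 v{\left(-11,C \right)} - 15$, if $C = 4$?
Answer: $315$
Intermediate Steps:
$- 55 v{\left(-11,C \right)} - 15 = \left(-55\right) \left(-6\right) - 15 = 330 - 15 = 315$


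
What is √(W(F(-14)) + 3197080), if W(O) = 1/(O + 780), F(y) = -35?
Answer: √1774459327745/745 ≈ 1788.0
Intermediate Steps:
W(O) = 1/(780 + O)
√(W(F(-14)) + 3197080) = √(1/(780 - 35) + 3197080) = √(1/745 + 3197080) = √(2381824601/745) = √1774459327745/745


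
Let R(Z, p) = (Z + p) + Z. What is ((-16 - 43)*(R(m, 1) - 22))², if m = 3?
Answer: 783225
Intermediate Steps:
R(Z, p) = p + 2*Z
((-16 - 43)*(R(m, 1) - 22))² = ((-16 - 43)*((1 + 2*3) - 22))² = (-59*((1 + 6) - 22))² = (-59*(7 - 22))² = (-59*(-15))² = 885² = 783225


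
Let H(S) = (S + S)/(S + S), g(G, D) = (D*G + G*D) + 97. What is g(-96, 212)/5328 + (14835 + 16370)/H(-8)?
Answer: 166219633/5328 ≈ 31197.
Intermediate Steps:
g(G, D) = 97 + 2*D*G (g(G, D) = (D*G + D*G) + 97 = 2*D*G + 97 = 97 + 2*D*G)
H(S) = 1 (H(S) = (2*S)/((2*S)) = (2*S)*(1/(2*S)) = 1)
g(-96, 212)/5328 + (14835 + 16370)/H(-8) = (97 + 2*212*(-96))/5328 + (14835 + 16370)/1 = (97 - 40704)*(1/5328) + 31205*1 = -40607*1/5328 + 31205 = -40607/5328 + 31205 = 166219633/5328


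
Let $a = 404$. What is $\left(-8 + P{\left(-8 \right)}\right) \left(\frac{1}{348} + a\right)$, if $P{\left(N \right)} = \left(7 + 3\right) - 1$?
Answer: $\frac{140593}{348} \approx 404.0$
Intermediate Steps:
$P{\left(N \right)} = 9$ ($P{\left(N \right)} = 10 - 1 = 9$)
$\left(-8 + P{\left(-8 \right)}\right) \left(\frac{1}{348} + a\right) = \left(-8 + 9\right) \left(\frac{1}{348} + 404\right) = 1 \left(\frac{1}{348} + 404\right) = 1 \cdot \frac{140593}{348} = \frac{140593}{348}$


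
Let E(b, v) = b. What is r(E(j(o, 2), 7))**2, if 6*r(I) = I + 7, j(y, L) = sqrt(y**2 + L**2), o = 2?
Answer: 19/12 + 7*sqrt(2)/9 ≈ 2.6833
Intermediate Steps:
j(y, L) = sqrt(L**2 + y**2)
r(I) = 7/6 + I/6 (r(I) = (I + 7)/6 = (7 + I)/6 = 7/6 + I/6)
r(E(j(o, 2), 7))**2 = (7/6 + sqrt(2**2 + 2**2)/6)**2 = (7/6 + sqrt(4 + 4)/6)**2 = (7/6 + sqrt(8)/6)**2 = (7/6 + (2*sqrt(2))/6)**2 = (7/6 + sqrt(2)/3)**2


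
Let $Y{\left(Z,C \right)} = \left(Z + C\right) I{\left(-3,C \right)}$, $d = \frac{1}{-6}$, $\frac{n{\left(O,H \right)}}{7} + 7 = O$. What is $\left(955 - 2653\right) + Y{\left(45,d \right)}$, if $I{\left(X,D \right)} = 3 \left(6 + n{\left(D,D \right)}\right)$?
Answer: $- \frac{91661}{12} \approx -7638.4$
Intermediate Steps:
$n{\left(O,H \right)} = -49 + 7 O$
$d = - \frac{1}{6} \approx -0.16667$
$I{\left(X,D \right)} = -129 + 21 D$ ($I{\left(X,D \right)} = 3 \left(6 + \left(-49 + 7 D\right)\right) = 3 \left(-43 + 7 D\right) = -129 + 21 D$)
$Y{\left(Z,C \right)} = \left(-129 + 21 C\right) \left(C + Z\right)$ ($Y{\left(Z,C \right)} = \left(Z + C\right) \left(-129 + 21 C\right) = \left(C + Z\right) \left(-129 + 21 C\right) = \left(-129 + 21 C\right) \left(C + Z\right)$)
$\left(955 - 2653\right) + Y{\left(45,d \right)} = \left(955 - 2653\right) + 3 \left(-43 + 7 \left(- \frac{1}{6}\right)\right) \left(- \frac{1}{6} + 45\right) = -1698 + 3 \left(-43 - \frac{7}{6}\right) \frac{269}{6} = -1698 + 3 \left(- \frac{265}{6}\right) \frac{269}{6} = -1698 - \frac{71285}{12} = - \frac{91661}{12}$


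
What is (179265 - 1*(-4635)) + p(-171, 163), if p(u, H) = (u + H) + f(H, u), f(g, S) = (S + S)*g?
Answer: 128146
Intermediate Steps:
f(g, S) = 2*S*g (f(g, S) = (2*S)*g = 2*S*g)
p(u, H) = H + u + 2*H*u (p(u, H) = (u + H) + 2*u*H = (H + u) + 2*H*u = H + u + 2*H*u)
(179265 - 1*(-4635)) + p(-171, 163) = (179265 - 1*(-4635)) + (163 - 171 + 2*163*(-171)) = (179265 + 4635) + (163 - 171 - 55746) = 183900 - 55754 = 128146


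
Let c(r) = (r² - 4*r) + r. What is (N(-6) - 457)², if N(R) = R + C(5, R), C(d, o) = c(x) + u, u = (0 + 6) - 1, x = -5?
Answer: 174724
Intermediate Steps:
c(r) = r² - 3*r
u = 5 (u = 6 - 1 = 5)
C(d, o) = 45 (C(d, o) = -5*(-3 - 5) + 5 = -5*(-8) + 5 = 40 + 5 = 45)
N(R) = 45 + R (N(R) = R + 45 = 45 + R)
(N(-6) - 457)² = ((45 - 6) - 457)² = (39 - 457)² = (-418)² = 174724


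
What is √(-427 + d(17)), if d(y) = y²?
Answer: I*√138 ≈ 11.747*I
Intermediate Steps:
√(-427 + d(17)) = √(-427 + 17²) = √(-427 + 289) = √(-138) = I*√138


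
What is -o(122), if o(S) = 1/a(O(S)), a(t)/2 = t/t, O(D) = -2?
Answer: -1/2 ≈ -0.50000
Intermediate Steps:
a(t) = 2 (a(t) = 2*(t/t) = 2*1 = 2)
o(S) = 1/2
-o(122) = -1*1/2 = -1/2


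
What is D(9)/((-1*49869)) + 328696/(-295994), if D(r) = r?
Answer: -910800265/820051377 ≈ -1.1107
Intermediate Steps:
D(9)/((-1*49869)) + 328696/(-295994) = 9/((-1*49869)) + 328696/(-295994) = 9/(-49869) + 328696*(-1/295994) = 9*(-1/49869) - 164348/147997 = -1/5541 - 164348/147997 = -910800265/820051377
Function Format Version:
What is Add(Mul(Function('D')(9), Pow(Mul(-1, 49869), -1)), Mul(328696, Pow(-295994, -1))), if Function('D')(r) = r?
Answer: Rational(-910800265, 820051377) ≈ -1.1107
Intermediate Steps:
Add(Mul(Function('D')(9), Pow(Mul(-1, 49869), -1)), Mul(328696, Pow(-295994, -1))) = Add(Mul(9, Pow(Mul(-1, 49869), -1)), Mul(328696, Pow(-295994, -1))) = Add(Mul(9, Pow(-49869, -1)), Mul(328696, Rational(-1, 295994))) = Add(Mul(9, Rational(-1, 49869)), Rational(-164348, 147997)) = Add(Rational(-1, 5541), Rational(-164348, 147997)) = Rational(-910800265, 820051377)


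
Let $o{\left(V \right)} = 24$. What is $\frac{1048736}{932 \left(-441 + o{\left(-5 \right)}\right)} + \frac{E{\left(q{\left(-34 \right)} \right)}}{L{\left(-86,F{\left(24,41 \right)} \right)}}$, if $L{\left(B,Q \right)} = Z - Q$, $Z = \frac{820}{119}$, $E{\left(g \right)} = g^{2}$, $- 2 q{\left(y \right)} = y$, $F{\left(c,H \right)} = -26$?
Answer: $\frac{2315275775}{380288154} \approx 6.0882$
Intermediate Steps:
$q{\left(y \right)} = - \frac{y}{2}$
$Z = \frac{820}{119}$ ($Z = 820 \cdot \frac{1}{119} = \frac{820}{119} \approx 6.8908$)
$L{\left(B,Q \right)} = \frac{820}{119} - Q$
$\frac{1048736}{932 \left(-441 + o{\left(-5 \right)}\right)} + \frac{E{\left(q{\left(-34 \right)} \right)}}{L{\left(-86,F{\left(24,41 \right)} \right)}} = \frac{1048736}{932 \left(-441 + 24\right)} + \frac{\left(\left(- \frac{1}{2}\right) \left(-34\right)\right)^{2}}{\frac{820}{119} - -26} = \frac{1048736}{932 \left(-417\right)} + \frac{17^{2}}{\frac{820}{119} + 26} = \frac{1048736}{-388644} + \frac{289}{\frac{3914}{119}} = 1048736 \left(- \frac{1}{388644}\right) + 289 \cdot \frac{119}{3914} = - \frac{262184}{97161} + \frac{34391}{3914} = \frac{2315275775}{380288154}$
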